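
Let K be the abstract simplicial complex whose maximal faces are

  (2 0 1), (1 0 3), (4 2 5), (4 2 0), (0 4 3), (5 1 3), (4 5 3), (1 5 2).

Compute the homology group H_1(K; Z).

K has 6 vertices, 12 edges, 8 triangles.
rank ∂_1 = 5, rank ∂_2 = 7 ⇒ b_1 = 12 − 5 − 7 = 0; all invariant factors of ∂_2 are 1 so no torsion. So H_1 = 0.

H_1 = 0.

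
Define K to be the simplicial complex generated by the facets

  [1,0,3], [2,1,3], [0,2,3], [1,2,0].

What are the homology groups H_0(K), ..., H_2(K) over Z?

H_0 = Z,  H_1 = 0,  H_2 = Z.

Take the total order 0 < 1 < 2 < 3 on the vertex set. Then K (dimension 2) consists of the simplices:

  0-simplices (4): [0], [1], [2], [3]
  1-simplices (6): [0,1], [0,2], [0,3], [1,2], [1,3], [2,3]
  2-simplices (4): [0,1,2], [0,1,3], [0,2,3], [1,2,3]

so the chain groups are C_0 ≅ Z^4, C_1 ≅ Z^6, C_2 ≅ Z^4.

∂_1: C_1 → C_0 maps an edge to its endpoints' difference, ∂[p,q] = q − p. For instance
  ∂[2,3] = [3] − [2].
The 4×6 boundary matrix has rank 3 and Smith normal form diag(1,1,1).

∂_2: C_2 → C_1 acts by ∂[p,q,r] = [q,r] − [p,r] + [p,q]. For instance
  ∂[1,2,3] = [2,3] − [1,3] + [1,2],
  ∂[0,2,3] = [2,3] − [0,3] + [0,2].
As a 6×4 matrix over Z this has rank 3, with invariant factors (1,1,1).

Computing H_k = (kernel of ∂_k) / (image of ∂_{k+1}):

  H_0: rank C_0 − rank ∂_1 = 4 − 3 = 1, and the invariant factors of ∂_1 are all 1, so H_0 ≅ Z.
  H_1: rank ker ∂_1 − rank ∂_2 = (6 − 3) − 3 = 0, and the invariant factors of ∂_2 are all 1, so H_1 ≅ 0.
  H_2: rank ker ∂_2 − rank ∂_3 = (4 − 3) − 0 = 1, and there is no ∂_3, so H_2 ≅ Z.

(K is a triangulation of the 2-sphere S^2.)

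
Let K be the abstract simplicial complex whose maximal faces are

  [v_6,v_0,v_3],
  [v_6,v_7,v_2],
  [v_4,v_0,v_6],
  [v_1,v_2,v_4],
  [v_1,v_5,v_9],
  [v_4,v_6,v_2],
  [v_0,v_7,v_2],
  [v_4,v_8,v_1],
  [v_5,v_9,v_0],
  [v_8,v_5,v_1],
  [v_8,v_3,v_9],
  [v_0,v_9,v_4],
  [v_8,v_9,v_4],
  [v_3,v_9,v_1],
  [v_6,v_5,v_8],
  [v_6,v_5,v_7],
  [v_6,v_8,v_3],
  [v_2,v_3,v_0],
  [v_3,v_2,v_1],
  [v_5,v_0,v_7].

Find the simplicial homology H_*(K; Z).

H_0 ≅ Z,  H_1 ≅ Z ⊕ Z/2,  H_2 = 0.

We work with the vertex ordering v_0 < v_1 < v_2 < v_3 < v_4 < v_5 < v_6 < v_7 < v_8 < v_9. The simplices of K, each written with vertices in increasing order, are:

  0-simplices (10): [v_0], [v_1], [v_2], [v_3], [v_4], [v_5], [v_6], [v_7], [v_8], [v_9]
  1-simplices (30): (30 of them)
  2-simplices (20): (20 of them)

Hence C_0 ≅ Z^10, C_1 ≅ Z^30, C_2 ≅ Z^20.

The boundary map ∂_1: C_1 → C_0 is given by ∂[p,q] = [q] − [p]. For instance
  ∂[v_0,v_9] = [v_9] − [v_0].
The resulting 10×30 matrix has rank 9, and its Smith normal form has invariant factors (1,1,1,1,1,1,1,1,1).

Boundary ∂_2: C_2 → C_1 sends each 2-simplex [p,q,r] to [q,r] − [p,r] + [p,q]. For instance
  ∂[v_2,v_6,v_7] = [v_6,v_7] − [v_2,v_7] + [v_2,v_6],
  ∂[v_4,v_8,v_9] = [v_8,v_9] − [v_4,v_9] + [v_4,v_8].
As a 30×20 matrix over Z this has rank 20, with invariant factors (1,1,1,1,1,1,1,1,1,1,1,1,1,1,1,1,1,1,1,2).

From H_k ≅ ker(∂_k) / im(∂_{k+1}) we obtain:

  H_0: rank C_0 − rank ∂_1 = 10 − 9 = 1, and the invariant factors of ∂_1 are all 1, so H_0 ≅ Z.
  H_1: rank ker ∂_1 − rank ∂_2 = (30 − 9) − 20 = 1, and ∂_2 has invariant factor 2 > 1, so H_1 ≅ Z ⊕ Z/2.
  H_2: rank ker ∂_2 − rank ∂_3 = (20 − 20) − 0 = 0, and there is no ∂_3, so H_2 ≅ 0.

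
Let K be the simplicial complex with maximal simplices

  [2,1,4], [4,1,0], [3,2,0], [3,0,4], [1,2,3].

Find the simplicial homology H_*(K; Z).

Take the total order 0 < 1 < 2 < 3 < 4 on the vertex set. Then K (dimension 2) consists of the simplices:

  0-simplices (5): [0], [1], [2], [3], [4]
  1-simplices (10): [0,1], [0,2], [0,3], [0,4], [1,2], [1,3], [1,4], [2,3], [2,4], [3,4]
  2-simplices (5): [0,1,4], [0,2,3], [0,3,4], [1,2,3], [1,2,4]

giving chain groups C_0 ≅ Z^5, C_1 ≅ Z^10, C_2 ≅ Z^5.

The boundary map ∂_1: C_1 → C_0 is given by ∂[p,q] = [q] − [p]. For instance
  ∂[3,4] = [4] − [3].
The resulting 5×10 matrix has rank 4, and its Smith normal form has invariant factors (1,1,1,1).

∂_2: C_2 → C_1 acts by ∂[p,q,r] = [q,r] − [p,r] + [p,q]. For instance
  ∂[0,1,4] = [1,4] − [0,4] + [0,1],
  ∂[1,2,3] = [2,3] − [1,3] + [1,2].
As a 10×5 matrix over Z this has rank 5, with invariant factors (1,1,1,1,1).

From H_k ≅ ker(∂_k) / im(∂_{k+1}) we obtain:

  H_0: rank C_0 − rank ∂_1 = 5 − 4 = 1, and the invariant factors of ∂_1 are all 1, so H_0 ≅ Z.
  H_1: rank ker ∂_1 − rank ∂_2 = (10 − 4) − 5 = 1, and the invariant factors of ∂_2 are all 1, so H_1 ≅ Z.
  H_2: rank ker ∂_2 − rank ∂_3 = (5 − 5) − 0 = 0, and there is no ∂_3, so H_2 ≅ 0.

As a check, the Euler characteristic is 5 − 10 + 5 = 0, which agrees with 1 − 1 + 0 = 0.

H_0 = Z,  H_1 = Z,  H_2 = 0.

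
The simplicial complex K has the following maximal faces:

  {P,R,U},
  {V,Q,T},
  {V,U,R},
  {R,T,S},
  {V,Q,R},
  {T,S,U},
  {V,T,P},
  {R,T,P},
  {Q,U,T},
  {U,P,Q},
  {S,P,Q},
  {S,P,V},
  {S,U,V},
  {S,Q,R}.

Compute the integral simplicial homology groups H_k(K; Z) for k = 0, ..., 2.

H_0 ≅ Z,  H_1 ≅ Z^2,  H_2 ≅ Z.

Take the total order P < Q < R < S < T < U < V on the vertex set. Then K (dimension 2) consists of the simplices:

  0-simplices (7): P, Q, R, S, T, U, V
  1-simplices (21): PQ, PR, PS, PT, PU, PV, QR, QS, QT, QU, QV, RS, RT, RU, RV, ST, SU, SV, TU, TV, UV
  2-simplices (14): PQS, PQU, PRT, PRU, PSV, PTV, QRS, QRV, QTU, QTV, RST, RUV, STU, SUV

Hence C_0 ≅ Z^7, C_1 ≅ Z^21, C_2 ≅ Z^14.

The boundary map ∂_1: C_1 → C_0 maps an edge to its endpoints' difference, ∂[p,q] = q − p. For instance
  ∂RU = U − R.
This gives a 7×21 integer matrix of rank 6; reducing to Smith normal form yields diagonal entries (1,1,1,1,1,1).

The boundary map ∂_2: C_2 → C_1 maps a triangle to the signed sum of its edges. For instance
  ∂RUV = UV − RV + RU,
  ∂PSV = SV − PV + PS.
This gives a 21×14 integer matrix of rank 13; reducing to Smith normal form yields diagonal entries (1,1,1,1,1,1,1,1,1,1,1,1,1).

Now H_k = ker ∂_k / im ∂_{k+1}, so:

  H_0: rank C_0 − rank ∂_1 = 7 − 6 = 1, and the invariant factors of ∂_1 are all 1, so H_0 = Z.
  H_1: rank ker ∂_1 − rank ∂_2 = (21 − 6) − 13 = 2, and the invariant factors of ∂_2 are all 1, so H_1 = Z^2.
  H_2: rank ker ∂_2 − rank ∂_3 = (14 − 13) − 0 = 1, and there is no ∂_3, so H_2 = Z.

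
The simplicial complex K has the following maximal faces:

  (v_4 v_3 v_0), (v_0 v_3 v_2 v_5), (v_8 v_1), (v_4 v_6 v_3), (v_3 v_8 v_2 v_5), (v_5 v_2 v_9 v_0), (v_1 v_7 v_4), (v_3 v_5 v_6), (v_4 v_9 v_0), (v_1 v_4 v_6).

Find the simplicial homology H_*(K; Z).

H_0 = Z,  H_1 = Z,  H_2 = 0,  H_3 = 0.

K has 10 vertices, 23 edges, 16 triangles, 3 3-simplices.
rank ∂_0 = 0, rank ∂_1 = 9 ⇒ b_0 = 10 − 0 − 9 = 1; all invariant factors of ∂_1 are 1 so no torsion. So H_0 ≅ Z.
rank ∂_1 = 9, rank ∂_2 = 13 ⇒ b_1 = 23 − 9 − 13 = 1; all invariant factors of ∂_2 are 1 so no torsion. So H_1 ≅ Z.
rank ∂_2 = 13, rank ∂_3 = 3 ⇒ b_2 = 16 − 13 − 3 = 0; all invariant factors of ∂_3 are 1 so no torsion. So H_2 ≅ 0.
rank ∂_3 = 3, rank ∂_4 = 0 ⇒ b_3 = 3 − 3 − 0 = 0. So H_3 ≅ 0.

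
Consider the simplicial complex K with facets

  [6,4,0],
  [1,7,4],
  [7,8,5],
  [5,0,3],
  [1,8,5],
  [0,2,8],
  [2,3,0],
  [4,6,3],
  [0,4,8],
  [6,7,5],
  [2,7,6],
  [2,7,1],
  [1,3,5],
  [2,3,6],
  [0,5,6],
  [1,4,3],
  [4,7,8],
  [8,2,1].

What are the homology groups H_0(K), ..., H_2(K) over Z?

H_0 = Z,  H_1 = Z ⊕ Z/2,  H_2 = 0.

Order the vertices as 0 < 1 < 2 < 3 < 4 < 5 < 6 < 7 < 8. Listing each simplex with vertices in this order, K has dimension 2 with simplices:

  0-simplices (9): [0], [1], [2], [3], [4], [5], [6], [7], [8]
  1-simplices (27): (27 of them)
  2-simplices (18): [0,2,3], [0,2,8], [0,3,5], [0,4,6], [0,4,8], [0,5,6], [1,2,7], [1,2,8], [1,3,4], [1,3,5], [1,4,7], [1,5,8], [2,3,6], [2,6,7], [3,4,6], [4,7,8], [5,6,7], [5,7,8]

Hence C_0 ≅ Z^9, C_1 ≅ Z^27, C_2 ≅ Z^18.

Boundary ∂_1: C_1 → C_0 maps an edge to its endpoints' difference, ∂[p,q] = q − p. For instance
  ∂[1,8] = [8] − [1].
As a 9×27 matrix over Z this has rank 8, with invariant factors (1,1,1,1,1,1,1,1).

The boundary map ∂_2: C_2 → C_1 acts by ∂[p,q,r] = [q,r] − [p,r] + [p,q]. For instance
  ∂[1,3,4] = [3,4] − [1,4] + [1,3],
  ∂[5,6,7] = [6,7] − [5,7] + [5,6].
As a 27×18 matrix over Z this has rank 18, with invariant factors (1,1,1,1,1,1,1,1,1,1,1,1,1,1,1,1,1,2).

Now H_k = ker ∂_k / im ∂_{k+1}, so:

  H_0: rank C_0 − rank ∂_1 = 9 − 8 = 1, and the invariant factors of ∂_1 are all 1, so H_0 ≅ Z.
  H_1: rank ker ∂_1 − rank ∂_2 = (27 − 8) − 18 = 1, and ∂_2 has invariant factor 2 > 1, so H_1 ≅ Z ⊕ Z/2.
  H_2: rank ker ∂_2 − rank ∂_3 = (18 − 18) − 0 = 0, and there is no ∂_3, so H_2 ≅ 0.

As a check, the Euler characteristic is 9 − 27 + 18 = 0, which agrees with 1 − 1 + 0 = 0.
(K is a triangulation of the Klein bottle.)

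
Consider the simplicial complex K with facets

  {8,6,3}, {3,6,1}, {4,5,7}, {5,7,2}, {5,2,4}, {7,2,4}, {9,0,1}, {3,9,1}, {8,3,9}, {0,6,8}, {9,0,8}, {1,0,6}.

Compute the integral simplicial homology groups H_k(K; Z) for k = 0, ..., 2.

H_0 ≅ Z^2,  H_1 = 0,  H_2 ≅ Z^2.

We work with the vertex ordering 0 < 1 < 2 < 3 < 4 < 5 < 6 < 7 < 8 < 9. The simplices of K, each written with vertices in increasing order, are:

  0-simplices (10): [0], [1], [2], [3], [4], [5], [6], [7], [8], [9]
  1-simplices (18): [0,1], [0,6], [0,8], [0,9], [1,3], [1,6], [1,9], [2,4], [2,5], [2,7], [3,6], [3,8], [3,9], [4,5], [4,7], [5,7], [6,8], [8,9]
  2-simplices (12): [0,1,6], [0,1,9], [0,6,8], [0,8,9], [1,3,6], [1,3,9], [2,4,5], [2,4,7], [2,5,7], [3,6,8], [3,8,9], [4,5,7]

Hence C_0 ≅ Z^10, C_1 ≅ Z^18, C_2 ≅ Z^12.

The boundary map ∂_1: C_1 → C_0 sends each edge [p,q] (with p < q) to q − p. For instance
  ∂[6,8] = [8] − [6].
The 10×18 boundary matrix has rank 8 and Smith normal form diag(1,1,1,1,1,1,1,1).

The boundary map ∂_2: C_2 → C_1 acts by ∂[p,q,r] = [q,r] − [p,r] + [p,q]. For instance
  ∂[0,8,9] = [8,9] − [0,9] + [0,8],
  ∂[1,3,6] = [3,6] − [1,6] + [1,3].
The 18×12 boundary matrix has rank 10 and Smith normal form diag(1,1,1,1,1,1,1,1,1,1).

From H_k ≅ ker(∂_k) / im(∂_{k+1}) we obtain:

  H_0: rank C_0 − rank ∂_1 = 10 − 8 = 2, and the invariant factors of ∂_1 are all 1, so H_0 ≅ Z^2.
  H_1: rank ker ∂_1 − rank ∂_2 = (18 − 8) − 10 = 0, and the invariant factors of ∂_2 are all 1, so H_1 ≅ 0.
  H_2: rank ker ∂_2 − rank ∂_3 = (12 − 10) − 0 = 2, and there is no ∂_3, so H_2 ≅ Z^2.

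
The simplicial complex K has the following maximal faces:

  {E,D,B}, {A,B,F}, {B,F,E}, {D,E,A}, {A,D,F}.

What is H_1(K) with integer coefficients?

Fix the vertex order A < B < D < E < F and write every simplex with vertices in increasing order. Then dim K = 2 and the simplices of K are:

  0-simplices (5): A, B, D, E, F
  1-simplices (10): AB, AD, AE, AF, BD, BE, BF, DE, DF, EF
  2-simplices (5): ABF, ADE, ADF, BDE, BEF

so the chain groups are C_0 ≅ Z^5, C_1 ≅ Z^10, C_2 ≅ Z^5.

Boundary ∂_1: C_1 → C_0 maps an edge to its endpoints' difference, ∂[p,q] = q − p.
The resulting 5×10 matrix has rank 4, and its Smith normal form has invariant factors (1,1,1,1).

∂_2: C_2 → C_1 maps a triangle to the signed sum of its edges. For instance
  ∂ADE = DE − AE + AD,
  ∂ADF = DF − AF + AD.
As a 10×5 matrix over Z this has rank 5, with invariant factors (1,1,1,1,1).

Computing H_k = (kernel of ∂_k) / (image of ∂_{k+1}):

  H_1: rank ker ∂_1 − rank ∂_2 = (10 − 4) − 5 = 1, and the invariant factors of ∂_2 are all 1, so H_1 = Z.

H_1 ≅ Z.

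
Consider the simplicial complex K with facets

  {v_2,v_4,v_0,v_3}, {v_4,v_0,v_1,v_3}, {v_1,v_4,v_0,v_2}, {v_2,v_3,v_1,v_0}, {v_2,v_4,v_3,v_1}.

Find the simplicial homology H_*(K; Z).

Fix the vertex order v_0 < v_1 < v_2 < v_3 < v_4 and write every simplex with vertices in increasing order. Then dim K = 3 and the simplices of K are:

  0-simplices (5): [v_0], [v_1], [v_2], [v_3], [v_4]
  1-simplices (10): [v_0,v_1], [v_0,v_2], [v_0,v_3], [v_0,v_4], [v_1,v_2], [v_1,v_3], [v_1,v_4], [v_2,v_3], [v_2,v_4], [v_3,v_4]
  2-simplices (10): [v_0,v_1,v_2], [v_0,v_1,v_3], [v_0,v_1,v_4], [v_0,v_2,v_3], [v_0,v_2,v_4], [v_0,v_3,v_4], [v_1,v_2,v_3], [v_1,v_2,v_4], [v_1,v_3,v_4], [v_2,v_3,v_4]
  3-simplices (5): [v_0,v_1,v_2,v_3], [v_0,v_1,v_2,v_4], [v_0,v_1,v_3,v_4], [v_0,v_2,v_3,v_4], [v_1,v_2,v_3,v_4]

so the chain groups are C_0 ≅ Z^5, C_1 ≅ Z^10, C_2 ≅ Z^10, C_3 ≅ Z^5.

∂_1: C_1 → C_0 maps an edge to its endpoints' difference, ∂[p,q] = q − p. For instance
  ∂[v_3,v_4] = [v_4] − [v_3].
The resulting 5×10 matrix has rank 4, and its Smith normal form has invariant factors (1,1,1,1).

∂_2: C_2 → C_1 sends each 2-simplex [p,q,r] to [q,r] − [p,r] + [p,q]. For instance
  ∂[v_0,v_2,v_3] = [v_2,v_3] − [v_0,v_3] + [v_0,v_2],
  ∂[v_0,v_1,v_2] = [v_1,v_2] − [v_0,v_2] + [v_0,v_1].
The resulting 10×10 matrix has rank 6, and its Smith normal form has invariant factors (1,1,1,1,1,1).

The boundary map ∂_3: C_3 → C_2 sends each 3-simplex σ to the alternating sum Σ_i (−1)^i (σ with its i-th vertex removed). For instance
  ∂[v_0,v_2,v_3,v_4] = [v_2,v_3,v_4] − [v_0,v_3,v_4] + [v_0,v_2,v_4] − [v_0,v_2,v_3],
  ∂[v_0,v_1,v_2,v_3] = [v_1,v_2,v_3] − [v_0,v_2,v_3] + [v_0,v_1,v_3] − [v_0,v_1,v_2].
As a 10×5 matrix over Z this has rank 4, with invariant factors (1,1,1,1).

Reading off H_k = ker ∂_k / im ∂_{k+1}:

  H_0: rank C_0 − rank ∂_1 = 5 − 4 = 1, and the invariant factors of ∂_1 are all 1, so H_0 = Z.
  H_1: rank ker ∂_1 − rank ∂_2 = (10 − 4) − 6 = 0, and the invariant factors of ∂_2 are all 1, so H_1 = 0.
  H_2: rank ker ∂_2 − rank ∂_3 = (10 − 6) − 4 = 0, and the invariant factors of ∂_3 are all 1, so H_2 = 0.
  H_3: rank ker ∂_3 − rank ∂_4 = (5 − 4) − 0 = 1, and there is no ∂_4, so H_3 = Z.

As a check, the Euler characteristic is 5 − 10 + 10 − 5 = 0, which agrees with 1 − 0 + 0 − 1 = 0.
(K is a triangulation of the 3-sphere S^3.)

H_0 ≅ Z,  H_1 = 0,  H_2 = 0,  H_3 ≅ Z.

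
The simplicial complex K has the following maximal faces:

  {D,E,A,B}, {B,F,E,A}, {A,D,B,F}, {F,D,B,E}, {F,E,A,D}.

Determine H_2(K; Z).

We work with the vertex ordering A < B < D < E < F. The simplices of K, each written with vertices in increasing order, are:

  0-simplices (5): A, B, D, E, F
  1-simplices (10): AB, AD, AE, AF, BD, BE, BF, DE, DF, EF
  2-simplices (10): ABD, ABE, ABF, ADE, ADF, AEF, BDE, BDF, BEF, DEF
  3-simplices (5): ABDE, ABDF, ABEF, ADEF, BDEF

giving chain groups C_0 ≅ Z^5, C_1 ≅ Z^10, C_2 ≅ Z^10, C_3 ≅ Z^5.

∂_1: C_1 → C_0 sends each edge [p,q] (with p < q) to q − p. For instance
  ∂DF = F − D.
As a 5×10 matrix over Z this has rank 4, with invariant factors (1,1,1,1).

The boundary map ∂_2: C_2 → C_1 maps a triangle to the signed sum of its edges. For instance
  ∂AEF = EF − AF + AE,
  ∂ABD = BD − AD + AB.
As a 10×10 matrix over Z this has rank 6, with invariant factors (1,1,1,1,1,1).

∂_3: C_3 → C_2 sends each 3-simplex σ to the alternating sum Σ_i (−1)^i (σ with its i-th vertex removed). For instance
  ∂BDEF = DEF − BEF + BDF − BDE,
  ∂ABDE = BDE − ADE + ABE − ABD.
As a 10×5 matrix over Z this has rank 4, with invariant factors (1,1,1,1).

Reading off H_k = ker ∂_k / im ∂_{k+1}:

  H_2: rank ker ∂_2 − rank ∂_3 = (10 − 6) − 4 = 0, and the invariant factors of ∂_3 are all 1, so H_2 = 0.

(K is a triangulation of the 3-sphere S^3.)

H_2 ≅ 0.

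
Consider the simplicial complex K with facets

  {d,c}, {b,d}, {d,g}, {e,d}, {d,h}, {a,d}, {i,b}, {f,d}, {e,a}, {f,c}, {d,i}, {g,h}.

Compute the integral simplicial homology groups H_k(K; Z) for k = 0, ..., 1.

H_0 = Z,  H_1 = Z^4.

We work with the vertex ordering a < b < c < d < e < f < g < h < i. The simplices of K, each written with vertices in increasing order, are:

  0-simplices (9): a, b, c, d, e, f, g, h, i
  1-simplices (12): ad, ae, bd, bi, cd, cf, de, df, dg, dh, di, gh

so the chain groups are C_0 ≅ Z^9, C_1 ≅ Z^12.

∂_1: C_1 → C_0 sends each edge [p,q] (with p < q) to q − p. For instance
  ∂bd = d − b.
As a 9×12 matrix over Z this has rank 8, with invariant factors (1,1,1,1,1,1,1,1).

Now H_k = ker ∂_k / im ∂_{k+1}, so:

  H_0: rank C_0 − rank ∂_1 = 9 − 8 = 1, and the invariant factors of ∂_1 are all 1, so H_0 ≅ Z.
  H_1: rank ker ∂_1 − rank ∂_2 = (12 − 8) − 0 = 4, and there is no ∂_2, so H_1 ≅ Z^4.

As a check, the Euler characteristic is 9 − 12 = -3, which agrees with 1 − 4 = -3.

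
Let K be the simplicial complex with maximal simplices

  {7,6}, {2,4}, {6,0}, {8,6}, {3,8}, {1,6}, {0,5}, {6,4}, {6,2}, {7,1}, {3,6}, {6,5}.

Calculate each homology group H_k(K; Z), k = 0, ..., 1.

K has 9 vertices, 12 edges.
rank ∂_0 = 0, rank ∂_1 = 8 ⇒ b_0 = 9 − 0 − 8 = 1; all invariant factors of ∂_1 are 1 so no torsion. So H_0 ≅ Z.
rank ∂_1 = 8, rank ∂_2 = 0 ⇒ b_1 = 12 − 8 − 0 = 4. So H_1 ≅ Z^4.

H_0 = Z,  H_1 = Z^4.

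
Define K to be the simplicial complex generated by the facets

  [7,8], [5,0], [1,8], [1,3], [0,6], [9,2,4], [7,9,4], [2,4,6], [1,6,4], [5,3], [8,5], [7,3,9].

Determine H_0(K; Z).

K has 10 vertices, 18 edges, 5 triangles.
rank ∂_0 = 0, rank ∂_1 = 9 ⇒ b_0 = 10 − 0 − 9 = 1; all invariant factors of ∂_1 are 1 so no torsion. So H_0 = Z.

H_0 ≅ Z.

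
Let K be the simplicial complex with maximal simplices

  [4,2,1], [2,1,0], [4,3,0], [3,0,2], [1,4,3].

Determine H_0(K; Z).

H_0 = Z.

K has 5 vertices, 10 edges, 5 triangles.
rank ∂_0 = 0, rank ∂_1 = 4 ⇒ b_0 = 5 − 0 − 4 = 1; all invariant factors of ∂_1 are 1 so no torsion. So H_0 ≅ Z.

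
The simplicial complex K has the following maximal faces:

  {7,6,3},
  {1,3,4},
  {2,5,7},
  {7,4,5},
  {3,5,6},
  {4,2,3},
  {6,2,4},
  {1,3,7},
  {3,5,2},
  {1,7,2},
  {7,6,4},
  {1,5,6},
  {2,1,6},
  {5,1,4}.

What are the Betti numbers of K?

K has 7 vertices, 21 edges, 14 triangles.
rank ∂_0 = 0, rank ∂_1 = 6 ⇒ b_0 = 7 − 0 − 6 = 1; all invariant factors of ∂_1 are 1 so no torsion. So H_0 ≅ Z.
rank ∂_1 = 6, rank ∂_2 = 13 ⇒ b_1 = 21 − 6 − 13 = 2; all invariant factors of ∂_2 are 1 so no torsion. So H_1 ≅ Z^2.
rank ∂_2 = 13, rank ∂_3 = 0 ⇒ b_2 = 14 − 13 − 0 = 1. So H_2 ≅ Z.

b_0 = 1, b_1 = 2, b_2 = 1.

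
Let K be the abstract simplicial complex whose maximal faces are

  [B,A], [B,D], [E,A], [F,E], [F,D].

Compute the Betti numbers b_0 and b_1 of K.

b_0 = 1, b_1 = 1.

Fix the vertex order A < B < D < E < F and write every simplex with vertices in increasing order. Then dim K = 1 and the simplices of K are:

  0-simplices (5): A, B, D, E, F
  1-simplices (5): AB, AE, BD, DF, EF

so the chain groups are C_0 ≅ Z^5, C_1 ≅ Z^5.

Boundary ∂_1: C_1 → C_0 sends each edge [p,q] (with p < q) to q − p.
As a 5×5 matrix over Z this has rank 4, with invariant factors (1,1,1,1).

From H_k ≅ ker(∂_k) / im(∂_{k+1}) we obtain:

  H_0: rank C_0 − rank ∂_1 = 5 − 4 = 1, and the invariant factors of ∂_1 are all 1, so H_0 ≅ Z.
  H_1: rank ker ∂_1 − rank ∂_2 = (5 − 4) − 0 = 1, and there is no ∂_2, so H_1 ≅ Z.

(K is a triangulation of the circle S^1.)

Hence the Betti numbers are b_0 = 1, b_1 = 1.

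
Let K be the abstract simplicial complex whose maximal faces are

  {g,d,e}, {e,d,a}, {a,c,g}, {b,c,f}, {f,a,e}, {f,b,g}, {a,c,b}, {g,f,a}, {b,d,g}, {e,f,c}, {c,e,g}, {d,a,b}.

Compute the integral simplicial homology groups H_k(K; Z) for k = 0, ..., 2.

Fix the vertex order a < b < c < d < e < f < g and write every simplex with vertices in increasing order. Then dim K = 2 and the simplices of K are:

  0-simplices (7): a, b, c, d, e, f, g
  1-simplices (18): ab, ac, ad, ae, af, ag, bc, bd, bf, bg, ce, cf, cg, de, dg, ef, eg, fg
  2-simplices (12): abc, abd, acg, ade, aef, afg, bcf, bdg, bfg, cef, ceg, deg

giving chain groups C_0 ≅ Z^7, C_1 ≅ Z^18, C_2 ≅ Z^12.

Boundary ∂_1: C_1 → C_0 maps an edge to its endpoints' difference, ∂[p,q] = q − p.
The 7×18 boundary matrix has rank 6 and Smith normal form diag(1,1,1,1,1,1).

Boundary ∂_2: C_2 → C_1 maps a triangle to the signed sum of its edges. For instance
  ∂aef = ef − af + ae,
  ∂abd = bd − ad + ab.
As a 18×12 matrix over Z this has rank 12, with invariant factors (1,1,1,1,1,1,1,1,1,1,1,2).

From H_k ≅ ker(∂_k) / im(∂_{k+1}) we obtain:

  H_0: rank C_0 − rank ∂_1 = 7 − 6 = 1, and the invariant factors of ∂_1 are all 1, so H_0 ≅ Z.
  H_1: rank ker ∂_1 − rank ∂_2 = (18 − 6) − 12 = 0, and ∂_2 has invariant factor 2 > 1, so H_1 ≅ Z_2.
  H_2: rank ker ∂_2 − rank ∂_3 = (12 − 12) − 0 = 0, and there is no ∂_3, so H_2 ≅ 0.

As a check, the Euler characteristic is 7 − 18 + 12 = 1, which agrees with 1 − 0 + 0 = 1.

H_0 = Z,  H_1 = Z_2,  H_2 = 0.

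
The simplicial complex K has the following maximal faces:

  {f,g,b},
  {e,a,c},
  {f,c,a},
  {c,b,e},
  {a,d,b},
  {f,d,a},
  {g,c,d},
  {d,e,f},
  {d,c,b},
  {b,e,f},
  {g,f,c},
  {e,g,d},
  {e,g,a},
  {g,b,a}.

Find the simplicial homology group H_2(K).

H_2 = Z.

Take the total order a < b < c < d < e < f < g on the vertex set. Then K (dimension 2) consists of the simplices:

  0-simplices (7): a, b, c, d, e, f, g
  1-simplices (21): ab, ac, ad, ae, af, ag, bc, bd, be, bf, bg, cd, ce, cf, cg, de, df, dg, ef, eg, fg
  2-simplices (14): abd, abg, ace, acf, adf, aeg, bcd, bce, bef, bfg, cdg, cfg, def, deg

so the chain groups are C_0 ≅ Z^7, C_1 ≅ Z^21, C_2 ≅ Z^14.

Boundary ∂_1: C_1 → C_0 sends each edge [p,q] (with p < q) to q − p.
As a 7×21 matrix over Z this has rank 6, with invariant factors (1,1,1,1,1,1).

The boundary map ∂_2: C_2 → C_1 maps a triangle to the signed sum of its edges. For instance
  ∂aeg = eg − ag + ae,
  ∂def = ef − df + de.
The 21×14 boundary matrix has rank 13 and Smith normal form diag(1,1,1,1,1,1,1,1,1,1,1,1,1).

Now H_k = ker ∂_k / im ∂_{k+1}, so:

  H_2: rank ker ∂_2 − rank ∂_3 = (14 − 13) − 0 = 1, and there is no ∂_3, so H_2 ≅ Z.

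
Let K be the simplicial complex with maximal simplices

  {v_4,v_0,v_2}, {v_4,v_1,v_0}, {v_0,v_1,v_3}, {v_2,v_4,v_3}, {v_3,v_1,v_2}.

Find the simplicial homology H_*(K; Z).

H_0 = Z,  H_1 = Z,  H_2 = 0.

Fix the vertex order v_0 < v_1 < v_2 < v_3 < v_4 and write every simplex with vertices in increasing order. Then dim K = 2 and the simplices of K are:

  0-simplices (5): [v_0], [v_1], [v_2], [v_3], [v_4]
  1-simplices (10): [v_0,v_1], [v_0,v_2], [v_0,v_3], [v_0,v_4], [v_1,v_2], [v_1,v_3], [v_1,v_4], [v_2,v_3], [v_2,v_4], [v_3,v_4]
  2-simplices (5): [v_0,v_1,v_3], [v_0,v_1,v_4], [v_0,v_2,v_4], [v_1,v_2,v_3], [v_2,v_3,v_4]

giving chain groups C_0 ≅ Z^5, C_1 ≅ Z^10, C_2 ≅ Z^5.

∂_1: C_1 → C_0 sends each edge [p,q] (with p < q) to q − p.
This gives a 5×10 integer matrix of rank 4; reducing to Smith normal form yields diagonal entries (1,1,1,1).

The boundary map ∂_2: C_2 → C_1 maps a triangle to the signed sum of its edges. For instance
  ∂[v_1,v_2,v_3] = [v_2,v_3] − [v_1,v_3] + [v_1,v_2],
  ∂[v_0,v_1,v_4] = [v_1,v_4] − [v_0,v_4] + [v_0,v_1].
The resulting 10×5 matrix has rank 5, and its Smith normal form has invariant factors (1,1,1,1,1).

From H_k ≅ ker(∂_k) / im(∂_{k+1}) we obtain:

  H_0: rank C_0 − rank ∂_1 = 5 − 4 = 1, and the invariant factors of ∂_1 are all 1, so H_0 ≅ Z.
  H_1: rank ker ∂_1 − rank ∂_2 = (10 − 4) − 5 = 1, and the invariant factors of ∂_2 are all 1, so H_1 ≅ Z.
  H_2: rank ker ∂_2 − rank ∂_3 = (5 − 5) − 0 = 0, and there is no ∂_3, so H_2 ≅ 0.

As a check, the Euler characteristic is 5 − 10 + 5 = 0, which agrees with 1 − 1 + 0 = 0.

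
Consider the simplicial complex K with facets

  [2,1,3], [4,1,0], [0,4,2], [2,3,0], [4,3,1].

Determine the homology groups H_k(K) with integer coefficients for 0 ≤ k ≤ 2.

Take the total order 0 < 1 < 2 < 3 < 4 on the vertex set. Then K (dimension 2) consists of the simplices:

  0-simplices (5): [0], [1], [2], [3], [4]
  1-simplices (10): [0,1], [0,2], [0,3], [0,4], [1,2], [1,3], [1,4], [2,3], [2,4], [3,4]
  2-simplices (5): [0,1,4], [0,2,3], [0,2,4], [1,2,3], [1,3,4]

Hence C_0 ≅ Z^5, C_1 ≅ Z^10, C_2 ≅ Z^5.

The boundary map ∂_1: C_1 → C_0 is given by ∂[p,q] = [q] − [p]. For instance
  ∂[0,2] = [2] − [0].
The 5×10 boundary matrix has rank 4 and Smith normal form diag(1,1,1,1).

The boundary map ∂_2: C_2 → C_1 maps a triangle to the signed sum of its edges. For instance
  ∂[0,2,4] = [2,4] − [0,4] + [0,2],
  ∂[0,1,4] = [1,4] − [0,4] + [0,1].
The resulting 10×5 matrix has rank 5, and its Smith normal form has invariant factors (1,1,1,1,1).

From H_k ≅ ker(∂_k) / im(∂_{k+1}) we obtain:

  H_0: rank C_0 − rank ∂_1 = 5 − 4 = 1, and the invariant factors of ∂_1 are all 1, so H_0 ≅ Z.
  H_1: rank ker ∂_1 − rank ∂_2 = (10 − 4) − 5 = 1, and the invariant factors of ∂_2 are all 1, so H_1 ≅ Z.
  H_2: rank ker ∂_2 − rank ∂_3 = (5 − 5) − 0 = 0, and there is no ∂_3, so H_2 ≅ 0.

(K is a triangulation of the Möbius band.)

H_0 ≅ Z,  H_1 ≅ Z,  H_2 = 0.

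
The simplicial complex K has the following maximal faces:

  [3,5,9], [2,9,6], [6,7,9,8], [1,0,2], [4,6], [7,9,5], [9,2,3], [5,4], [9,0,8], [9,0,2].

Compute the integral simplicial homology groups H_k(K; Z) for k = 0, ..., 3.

H_0 ≅ Z,  H_1 ≅ Z,  H_2 = 0,  H_3 = 0.

Order the vertices as 0 < 1 < 2 < 3 < 4 < 5 < 6 < 7 < 8 < 9. Listing each simplex with vertices in this order, K has dimension 3 with simplices:

  0-simplices (10): [0], [1], [2], [3], [4], [5], [6], [7], [8], [9]
  1-simplices (20): [0,1], [0,2], [0,8], [0,9], [1,2], [2,3], [2,6], [2,9], [3,5], [3,9], [4,5], [4,6], [5,7], [5,9], [6,7], [6,8], [6,9], [7,8], [7,9], [8,9]
  2-simplices (11): [0,1,2], [0,2,9], [0,8,9], [2,3,9], [2,6,9], [3,5,9], [5,7,9], [6,7,8], [6,7,9], [6,8,9], [7,8,9]
  3-simplices (1): [6,7,8,9]

Hence C_0 ≅ Z^10, C_1 ≅ Z^20, C_2 ≅ Z^11, C_3 ≅ Z^1.

The boundary map ∂_1: C_1 → C_0 is given by ∂[p,q] = [q] − [p]. For instance
  ∂[1,2] = [2] − [1].
The resulting 10×20 matrix has rank 9, and its Smith normal form has invariant factors (1,1,1,1,1,1,1,1,1).

∂_2: C_2 → C_1 acts by ∂[p,q,r] = [q,r] − [p,r] + [p,q]. For instance
  ∂[6,8,9] = [8,9] − [6,9] + [6,8],
  ∂[0,2,9] = [2,9] − [0,9] + [0,2].
The resulting 20×11 matrix has rank 10, and its Smith normal form has invariant factors (1,1,1,1,1,1,1,1,1,1).

The boundary map ∂_3: C_3 → C_2 sends each 3-simplex σ to the alternating sum Σ_i (−1)^i (σ with its i-th vertex removed). For instance
  ∂[6,7,8,9] = [7,8,9] − [6,8,9] + [6,7,9] − [6,7,8].
As a 11×1 matrix over Z this has rank 1, with invariant factors (1).

Computing H_k = (kernel of ∂_k) / (image of ∂_{k+1}):

  H_0: rank C_0 − rank ∂_1 = 10 − 9 = 1, and the invariant factors of ∂_1 are all 1, so H_0 = Z.
  H_1: rank ker ∂_1 − rank ∂_2 = (20 − 9) − 10 = 1, and the invariant factors of ∂_2 are all 1, so H_1 = Z.
  H_2: rank ker ∂_2 − rank ∂_3 = (11 − 10) − 1 = 0, and the invariant factors of ∂_3 are all 1, so H_2 = 0.
  H_3: rank ker ∂_3 − rank ∂_4 = (1 − 1) − 0 = 0, and there is no ∂_4, so H_3 = 0.

As a check, the Euler characteristic is 10 − 20 + 11 − 1 = 0, which agrees with 1 − 1 + 0 − 0 = 0.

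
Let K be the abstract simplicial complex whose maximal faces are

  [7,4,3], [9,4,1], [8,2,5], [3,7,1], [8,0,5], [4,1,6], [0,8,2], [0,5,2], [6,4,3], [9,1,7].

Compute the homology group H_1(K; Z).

H_1 = Z.

Fix the vertex order 0 < 1 < 2 < 3 < 4 < 5 < 6 < 7 < 8 < 9 and write every simplex with vertices in increasing order. Then dim K = 2 and the simplices of K are:

  0-simplices (10): [0], [1], [2], [3], [4], [5], [6], [7], [8], [9]
  1-simplices (18): [0,2], [0,5], [0,8], [1,3], [1,4], [1,6], [1,7], [1,9], [2,5], [2,8], [3,4], [3,6], [3,7], [4,6], [4,7], [4,9], [5,8], [7,9]
  2-simplices (10): [0,2,5], [0,2,8], [0,5,8], [1,3,7], [1,4,6], [1,4,9], [1,7,9], [2,5,8], [3,4,6], [3,4,7]

so the chain groups are C_0 ≅ Z^10, C_1 ≅ Z^18, C_2 ≅ Z^10.

Boundary ∂_1: C_1 → C_0 maps an edge to its endpoints' difference, ∂[p,q] = q − p. For instance
  ∂[5,8] = [8] − [5].
The resulting 10×18 matrix has rank 8, and its Smith normal form has invariant factors (1,1,1,1,1,1,1,1).

Boundary ∂_2: C_2 → C_1 sends each 2-simplex [p,q,r] to [q,r] − [p,r] + [p,q]. For instance
  ∂[0,5,8] = [5,8] − [0,8] + [0,5],
  ∂[1,7,9] = [7,9] − [1,9] + [1,7].
This gives a 18×10 integer matrix of rank 9; reducing to Smith normal form yields diagonal entries (1,1,1,1,1,1,1,1,1).

From H_k ≅ ker(∂_k) / im(∂_{k+1}) we obtain:

  H_1: rank ker ∂_1 − rank ∂_2 = (18 − 8) − 9 = 1, and the invariant factors of ∂_2 are all 1, so H_1 = Z.

(K is a triangulation of the disjoint union of the cylinder S^1 x I and the 2-sphere S^2.)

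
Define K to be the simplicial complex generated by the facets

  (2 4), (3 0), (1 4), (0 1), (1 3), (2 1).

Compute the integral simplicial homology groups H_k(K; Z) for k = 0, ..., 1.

H_0 ≅ Z,  H_1 ≅ Z^2.

Take the total order 0 < 1 < 2 < 3 < 4 on the vertex set. Then K (dimension 1) consists of the simplices:

  0-simplices (5): [0], [1], [2], [3], [4]
  1-simplices (6): [0,1], [0,3], [1,2], [1,3], [1,4], [2,4]

so the chain groups are C_0 ≅ Z^5, C_1 ≅ Z^6.

∂_1: C_1 → C_0 is given by ∂[p,q] = [q] − [p].
As a 5×6 matrix over Z this has rank 4, with invariant factors (1,1,1,1).

From H_k ≅ ker(∂_k) / im(∂_{k+1}) we obtain:

  H_0: rank C_0 − rank ∂_1 = 5 − 4 = 1, and the invariant factors of ∂_1 are all 1, so H_0 = Z.
  H_1: rank ker ∂_1 − rank ∂_2 = (6 − 4) − 0 = 2, and there is no ∂_2, so H_1 = Z^2.

(K is a triangulation of a wedge of 2 circles.)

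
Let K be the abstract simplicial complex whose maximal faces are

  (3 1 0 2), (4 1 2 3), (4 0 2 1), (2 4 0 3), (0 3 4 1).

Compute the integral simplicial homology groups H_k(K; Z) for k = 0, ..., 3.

Take the total order 0 < 1 < 2 < 3 < 4 on the vertex set. Then K (dimension 3) consists of the simplices:

  0-simplices (5): [0], [1], [2], [3], [4]
  1-simplices (10): [0,1], [0,2], [0,3], [0,4], [1,2], [1,3], [1,4], [2,3], [2,4], [3,4]
  2-simplices (10): [0,1,2], [0,1,3], [0,1,4], [0,2,3], [0,2,4], [0,3,4], [1,2,3], [1,2,4], [1,3,4], [2,3,4]
  3-simplices (5): [0,1,2,3], [0,1,2,4], [0,1,3,4], [0,2,3,4], [1,2,3,4]

Hence C_0 ≅ Z^5, C_1 ≅ Z^10, C_2 ≅ Z^10, C_3 ≅ Z^5.

Boundary ∂_1: C_1 → C_0 is given by ∂[p,q] = [q] − [p]. For instance
  ∂[1,4] = [4] − [1].
As a 5×10 matrix over Z this has rank 4, with invariant factors (1,1,1,1).

Boundary ∂_2: C_2 → C_1 acts by ∂[p,q,r] = [q,r] − [p,r] + [p,q]. For instance
  ∂[0,2,3] = [2,3] − [0,3] + [0,2],
  ∂[0,3,4] = [3,4] − [0,4] + [0,3].
This gives a 10×10 integer matrix of rank 6; reducing to Smith normal form yields diagonal entries (1,1,1,1,1,1).

Boundary ∂_3: C_3 → C_2 sends each 3-simplex σ to the alternating sum Σ_i (−1)^i (σ with its i-th vertex removed). For instance
  ∂[0,1,3,4] = [1,3,4] − [0,3,4] + [0,1,4] − [0,1,3],
  ∂[0,1,2,4] = [1,2,4] − [0,2,4] + [0,1,4] − [0,1,2].
As a 10×5 matrix over Z this has rank 4, with invariant factors (1,1,1,1).

Reading off H_k = ker ∂_k / im ∂_{k+1}:

  H_0: rank C_0 − rank ∂_1 = 5 − 4 = 1, and the invariant factors of ∂_1 are all 1, so H_0 = Z.
  H_1: rank ker ∂_1 − rank ∂_2 = (10 − 4) − 6 = 0, and the invariant factors of ∂_2 are all 1, so H_1 = 0.
  H_2: rank ker ∂_2 − rank ∂_3 = (10 − 6) − 4 = 0, and the invariant factors of ∂_3 are all 1, so H_2 = 0.
  H_3: rank ker ∂_3 − rank ∂_4 = (5 − 4) − 0 = 1, and there is no ∂_4, so H_3 = Z.

(K is a triangulation of the 3-sphere S^3.)

H_0 = Z,  H_1 = 0,  H_2 = 0,  H_3 = Z.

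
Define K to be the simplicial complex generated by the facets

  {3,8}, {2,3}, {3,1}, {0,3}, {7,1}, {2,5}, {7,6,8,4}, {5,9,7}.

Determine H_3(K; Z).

H_3 ≅ 0.

We work with the vertex ordering 0 < 1 < 2 < 3 < 4 < 5 < 6 < 7 < 8 < 9. The simplices of K, each written with vertices in increasing order, are:

  0-simplices (10): [0], [1], [2], [3], [4], [5], [6], [7], [8], [9]
  1-simplices (15): [0,3], [1,3], [1,7], [2,3], [2,5], [3,8], [4,6], [4,7], [4,8], [5,7], [5,9], [6,7], [6,8], [7,8], [7,9]
  2-simplices (5): [4,6,7], [4,6,8], [4,7,8], [5,7,9], [6,7,8]
  3-simplices (1): [4,6,7,8]

so the chain groups are C_0 ≅ Z^10, C_1 ≅ Z^15, C_2 ≅ Z^5, C_3 ≅ Z^1.

∂_1: C_1 → C_0 maps an edge to its endpoints' difference, ∂[p,q] = q − p.
The 10×15 boundary matrix has rank 9 and Smith normal form diag(1,1,1,1,1,1,1,1,1).

∂_2: C_2 → C_1 maps a triangle to the signed sum of its edges. For instance
  ∂[4,6,8] = [6,8] − [4,8] + [4,6],
  ∂[6,7,8] = [7,8] − [6,8] + [6,7].
This gives a 15×5 integer matrix of rank 4; reducing to Smith normal form yields diagonal entries (1,1,1,1).

∂_3: C_3 → C_2 sends each 3-simplex σ to the alternating sum Σ_i (−1)^i (σ with its i-th vertex removed). For instance
  ∂[4,6,7,8] = [6,7,8] − [4,7,8] + [4,6,8] − [4,6,7].
The resulting 5×1 matrix has rank 1, and its Smith normal form has invariant factors (1).

Computing H_k = (kernel of ∂_k) / (image of ∂_{k+1}):

  H_3: rank ker ∂_3 − rank ∂_4 = (1 − 1) − 0 = 0, and there is no ∂_4, so H_3 = 0.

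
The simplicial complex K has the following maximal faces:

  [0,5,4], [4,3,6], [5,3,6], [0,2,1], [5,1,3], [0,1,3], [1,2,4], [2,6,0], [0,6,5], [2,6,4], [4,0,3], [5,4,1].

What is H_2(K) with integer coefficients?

H_2 ≅ 0.

Fix the vertex order 0 < 1 < 2 < 3 < 4 < 5 < 6 and write every simplex with vertices in increasing order. Then dim K = 2 and the simplices of K are:

  0-simplices (7): [0], [1], [2], [3], [4], [5], [6]
  1-simplices (18): [0,1], [0,2], [0,3], [0,4], [0,5], [0,6], [1,2], [1,3], [1,4], [1,5], [2,4], [2,6], [3,4], [3,5], [3,6], [4,5], [4,6], [5,6]
  2-simplices (12): [0,1,2], [0,1,3], [0,2,6], [0,3,4], [0,4,5], [0,5,6], [1,2,4], [1,3,5], [1,4,5], [2,4,6], [3,4,6], [3,5,6]

giving chain groups C_0 ≅ Z^7, C_1 ≅ Z^18, C_2 ≅ Z^12.

∂_1: C_1 → C_0 sends each edge [p,q] (with p < q) to q − p. For instance
  ∂[0,4] = [4] − [0].
The 7×18 boundary matrix has rank 6 and Smith normal form diag(1,1,1,1,1,1).

∂_2: C_2 → C_1 sends each 2-simplex [p,q,r] to [q,r] − [p,r] + [p,q]. For instance
  ∂[3,4,6] = [4,6] − [3,6] + [3,4],
  ∂[0,2,6] = [2,6] − [0,6] + [0,2].
The resulting 18×12 matrix has rank 12, and its Smith normal form has invariant factors (1,1,1,1,1,1,1,1,1,1,1,2).

Now H_k = ker ∂_k / im ∂_{k+1}, so:

  H_2: rank ker ∂_2 − rank ∂_3 = (12 − 12) − 0 = 0, and there is no ∂_3, so H_2 = 0.

(K is a triangulation of the real projective plane RP^2.)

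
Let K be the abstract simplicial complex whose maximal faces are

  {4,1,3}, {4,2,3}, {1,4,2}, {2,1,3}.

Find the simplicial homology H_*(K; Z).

H_0 = Z,  H_1 = 0,  H_2 = Z.

Take the total order 1 < 2 < 3 < 4 on the vertex set. Then K (dimension 2) consists of the simplices:

  0-simplices (4): [1], [2], [3], [4]
  1-simplices (6): [1,2], [1,3], [1,4], [2,3], [2,4], [3,4]
  2-simplices (4): [1,2,3], [1,2,4], [1,3,4], [2,3,4]

giving chain groups C_0 ≅ Z^4, C_1 ≅ Z^6, C_2 ≅ Z^4.

The boundary map ∂_1: C_1 → C_0 maps an edge to its endpoints' difference, ∂[p,q] = q − p. For instance
  ∂[1,2] = [2] − [1].
The resulting 4×6 matrix has rank 3, and its Smith normal form has invariant factors (1,1,1).

The boundary map ∂_2: C_2 → C_1 acts by ∂[p,q,r] = [q,r] − [p,r] + [p,q]. For instance
  ∂[1,3,4] = [3,4] − [1,4] + [1,3],
  ∂[1,2,4] = [2,4] − [1,4] + [1,2].
As a 6×4 matrix over Z this has rank 3, with invariant factors (1,1,1).

Reading off H_k = ker ∂_k / im ∂_{k+1}:

  H_0: rank C_0 − rank ∂_1 = 4 − 3 = 1, and the invariant factors of ∂_1 are all 1, so H_0 ≅ Z.
  H_1: rank ker ∂_1 − rank ∂_2 = (6 − 3) − 3 = 0, and the invariant factors of ∂_2 are all 1, so H_1 ≅ 0.
  H_2: rank ker ∂_2 − rank ∂_3 = (4 − 3) − 0 = 1, and there is no ∂_3, so H_2 ≅ Z.

As a check, the Euler characteristic is 4 − 6 + 4 = 2, which agrees with 1 − 0 + 1 = 2.
(K is a triangulation of the 2-sphere S^2.)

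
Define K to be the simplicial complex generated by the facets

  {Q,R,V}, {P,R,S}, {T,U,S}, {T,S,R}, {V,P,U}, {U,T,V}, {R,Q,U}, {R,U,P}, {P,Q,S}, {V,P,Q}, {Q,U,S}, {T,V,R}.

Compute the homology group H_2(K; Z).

H_2 ≅ 0.

We work with the vertex ordering P < Q < R < S < T < U < V. The simplices of K, each written with vertices in increasing order, are:

  0-simplices (7): P, Q, R, S, T, U, V
  1-simplices (18): PQ, PR, PS, PU, PV, QR, QS, QU, QV, RS, RT, RU, RV, ST, SU, TU, TV, UV
  2-simplices (12): PQS, PQV, PRS, PRU, PUV, QRU, QRV, QSU, RST, RTV, STU, TUV

so the chain groups are C_0 ≅ Z^7, C_1 ≅ Z^18, C_2 ≅ Z^12.

Boundary ∂_1: C_1 → C_0 sends each edge [p,q] (with p < q) to q − p. For instance
  ∂TV = V − T.
The resulting 7×18 matrix has rank 6, and its Smith normal form has invariant factors (1,1,1,1,1,1).

Boundary ∂_2: C_2 → C_1 maps a triangle to the signed sum of its edges. For instance
  ∂RTV = TV − RV + RT,
  ∂PRS = RS − PS + PR.
As a 18×12 matrix over Z this has rank 12, with invariant factors (1,1,1,1,1,1,1,1,1,1,1,2).

Computing H_k = (kernel of ∂_k) / (image of ∂_{k+1}):

  H_2: rank ker ∂_2 − rank ∂_3 = (12 − 12) − 0 = 0, and there is no ∂_3, so H_2 ≅ 0.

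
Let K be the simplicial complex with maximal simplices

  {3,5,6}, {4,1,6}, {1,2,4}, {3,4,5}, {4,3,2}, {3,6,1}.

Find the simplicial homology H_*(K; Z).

H_0 = Z,  H_1 = Z,  H_2 = 0.

Take the total order 1 < 2 < 3 < 4 < 5 < 6 on the vertex set. Then K (dimension 2) consists of the simplices:

  0-simplices (6): [1], [2], [3], [4], [5], [6]
  1-simplices (12): [1,2], [1,3], [1,4], [1,6], [2,3], [2,4], [3,4], [3,5], [3,6], [4,5], [4,6], [5,6]
  2-simplices (6): [1,2,4], [1,3,6], [1,4,6], [2,3,4], [3,4,5], [3,5,6]

so the chain groups are C_0 ≅ Z^6, C_1 ≅ Z^12, C_2 ≅ Z^6.

Boundary ∂_1: C_1 → C_0 sends each edge [p,q] (with p < q) to q − p.
The 6×12 boundary matrix has rank 5 and Smith normal form diag(1,1,1,1,1).

∂_2: C_2 → C_1 sends each 2-simplex [p,q,r] to [q,r] − [p,r] + [p,q]. For instance
  ∂[1,4,6] = [4,6] − [1,6] + [1,4],
  ∂[1,2,4] = [2,4] − [1,4] + [1,2].
The resulting 12×6 matrix has rank 6, and its Smith normal form has invariant factors (1,1,1,1,1,1).

Now H_k = ker ∂_k / im ∂_{k+1}, so:

  H_0: rank C_0 − rank ∂_1 = 6 − 5 = 1, and the invariant factors of ∂_1 are all 1, so H_0 = Z.
  H_1: rank ker ∂_1 − rank ∂_2 = (12 − 5) − 6 = 1, and the invariant factors of ∂_2 are all 1, so H_1 = Z.
  H_2: rank ker ∂_2 − rank ∂_3 = (6 − 6) − 0 = 0, and there is no ∂_3, so H_2 = 0.

As a check, the Euler characteristic is 6 − 12 + 6 = 0, which agrees with 1 − 1 + 0 = 0.
(K is a triangulation of the cylinder S^1 x I.)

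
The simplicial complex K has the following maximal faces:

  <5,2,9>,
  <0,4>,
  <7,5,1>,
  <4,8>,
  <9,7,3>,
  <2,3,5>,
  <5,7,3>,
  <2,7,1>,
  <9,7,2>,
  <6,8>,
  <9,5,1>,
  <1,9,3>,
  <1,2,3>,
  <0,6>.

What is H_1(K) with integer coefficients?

Take the total order 0 < 1 < 2 < 3 < 4 < 5 < 6 < 7 < 8 < 9 on the vertex set. Then K (dimension 2) consists of the simplices:

  0-simplices (10): [0], [1], [2], [3], [4], [5], [6], [7], [8], [9]
  1-simplices (19): [0,4], [0,6], [1,2], [1,3], [1,5], [1,7], [1,9], [2,3], [2,5], [2,7], [2,9], [3,5], [3,7], [3,9], [4,8], [5,7], [5,9], [6,8], [7,9]
  2-simplices (10): [1,2,3], [1,2,7], [1,3,9], [1,5,7], [1,5,9], [2,3,5], [2,5,9], [2,7,9], [3,5,7], [3,7,9]

Hence C_0 ≅ Z^10, C_1 ≅ Z^19, C_2 ≅ Z^10.

Boundary ∂_1: C_1 → C_0 is given by ∂[p,q] = [q] − [p].
The resulting 10×19 matrix has rank 8, and its Smith normal form has invariant factors (1,1,1,1,1,1,1,1).

∂_2: C_2 → C_1 sends each 2-simplex [p,q,r] to [q,r] − [p,r] + [p,q]. For instance
  ∂[1,3,9] = [3,9] − [1,9] + [1,3],
  ∂[3,7,9] = [7,9] − [3,9] + [3,7].
This gives a 19×10 integer matrix of rank 10; reducing to Smith normal form yields diagonal entries (1,1,1,1,1,1,1,1,1,2).

From H_k ≅ ker(∂_k) / im(∂_{k+1}) we obtain:

  H_1: rank ker ∂_1 − rank ∂_2 = (19 − 8) − 10 = 1, and ∂_2 has invariant factor 2 > 1, so H_1 = Z ⊕ Z/2Z.

(K is a triangulation of the disjoint union of the circle S^1 and the real projective plane RP^2.)

H_1 = Z ⊕ Z/2Z.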